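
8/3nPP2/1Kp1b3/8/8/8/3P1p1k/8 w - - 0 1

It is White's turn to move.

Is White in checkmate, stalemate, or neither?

White to move; white king on b6.
In check: yes, from the black knight on d7.
King squares — a5: available; b5: attacked by Pc6; c5: attacked by Nd7; a6: available; c6: available; a7: available; b7: available; c7: available.
Legal moves for White: Kc7, Kb7, Ka7, Kxc6, Ka6, Ka5.
White is in check but has 6 legal moves → neither.

neither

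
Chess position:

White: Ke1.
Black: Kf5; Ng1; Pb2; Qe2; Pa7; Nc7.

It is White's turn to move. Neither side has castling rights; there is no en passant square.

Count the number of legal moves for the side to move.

0

White to move; king on e1.
In check: yes, from the black queen on e2.
Legal moves: none.
Count: 0.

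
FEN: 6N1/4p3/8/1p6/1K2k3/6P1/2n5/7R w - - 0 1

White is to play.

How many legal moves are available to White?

White to move; king on b4.
In check: yes, from the black knight on c2.
Legal moves: Kc5, Kxb5, Ka5, Kc3, Kb3.
Count: 5.

5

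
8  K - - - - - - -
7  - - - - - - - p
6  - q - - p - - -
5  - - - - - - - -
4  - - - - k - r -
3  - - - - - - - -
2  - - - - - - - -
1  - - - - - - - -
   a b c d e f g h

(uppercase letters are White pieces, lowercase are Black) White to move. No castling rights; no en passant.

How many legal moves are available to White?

0

White to move; king on a8.
In check: no.
Legal moves: none.
Count: 0.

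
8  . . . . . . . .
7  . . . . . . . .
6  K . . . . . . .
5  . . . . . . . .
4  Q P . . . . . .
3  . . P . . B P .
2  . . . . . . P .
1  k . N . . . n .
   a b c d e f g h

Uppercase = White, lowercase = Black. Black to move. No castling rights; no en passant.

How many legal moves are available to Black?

Black to move; king on a1.
In check: yes, from the white queen on a4.
Legal moves: Kb2, Kb1.
Count: 2.

2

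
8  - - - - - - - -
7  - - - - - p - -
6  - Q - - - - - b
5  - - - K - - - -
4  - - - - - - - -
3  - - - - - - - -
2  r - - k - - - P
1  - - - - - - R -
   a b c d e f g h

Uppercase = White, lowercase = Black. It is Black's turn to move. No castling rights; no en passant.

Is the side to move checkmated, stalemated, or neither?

Black to move; black king on d2.
In check: no.
Legal moves for Black include: Bf8, Bg7, Bg5, Bf4, Be3, Kd3, Kc3, Ke2, Kc2, Ra8, Ra7, Ra6, Ra5+, Ra4, Ra3, Rc2, Rb2, Ra1, ... (list truncated; more exist).
Black has legal moves and is not in check → neither.

neither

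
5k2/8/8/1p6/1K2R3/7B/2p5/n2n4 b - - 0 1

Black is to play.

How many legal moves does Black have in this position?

12

Black to move; king on f8.
In check: no.
Legal moves: Kg8, Kg7, Kf7, Ne3, Nc3, Nf2, Nb2, Nb3, c1=Q, c1=R, c1=B, c1=N.
Count: 12.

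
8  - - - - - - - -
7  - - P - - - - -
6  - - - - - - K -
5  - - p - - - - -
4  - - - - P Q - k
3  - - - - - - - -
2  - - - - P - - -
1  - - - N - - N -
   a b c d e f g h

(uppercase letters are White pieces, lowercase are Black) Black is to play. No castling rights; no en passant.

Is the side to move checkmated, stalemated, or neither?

Black to move; black king on h4.
In check: yes, from the white queen on f4.
King squares — g3: attacked by Qf4; h3: attacked by Ng1; g4: attacked by Qf4; g5: attacked by Qf4; h5: attacked by Kg6.
Legal moves for Black: none.
In check with no legal moves → checkmate.

checkmate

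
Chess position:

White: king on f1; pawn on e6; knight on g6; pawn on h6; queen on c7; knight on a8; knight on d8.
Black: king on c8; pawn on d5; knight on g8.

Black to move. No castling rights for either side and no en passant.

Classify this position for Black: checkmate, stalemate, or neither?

checkmate

Black to move; black king on c8.
In check: yes, from the white queen on c7.
King squares — b7: attacked by Qc7; c7: attacked by Na8; d7: attacked by Pe6; b8: attacked by Qc7; d8: attacked by Qc7.
Legal moves for Black: none.
In check with no legal moves → checkmate.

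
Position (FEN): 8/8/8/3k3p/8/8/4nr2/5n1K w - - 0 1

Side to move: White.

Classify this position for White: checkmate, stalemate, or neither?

stalemate

White to move; white king on h1.
In check: no.
King squares — g1: attacked by Ne2; g2: attacked by Rf2; h2: attacked by Nf1.
Legal moves for White: none.
Not in check and no legal moves → stalemate.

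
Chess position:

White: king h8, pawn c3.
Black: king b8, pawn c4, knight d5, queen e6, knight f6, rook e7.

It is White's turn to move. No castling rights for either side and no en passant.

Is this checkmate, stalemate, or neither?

stalemate

White to move; white king on h8.
In check: no.
King squares — g7: attacked by Re7; h7: attacked by Nf6; g8: attacked by Qe6.
Legal moves for White: none.
Not in check and no legal moves → stalemate.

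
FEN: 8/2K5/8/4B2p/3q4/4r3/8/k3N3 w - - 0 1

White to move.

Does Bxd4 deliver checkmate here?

After Bxd4: black king on a1; in check: yes, from the white bishop on d4.
Black has 3 legal replies: Ka2, Kb1, Rc3+.
In check but a legal move exists → not checkmate.

no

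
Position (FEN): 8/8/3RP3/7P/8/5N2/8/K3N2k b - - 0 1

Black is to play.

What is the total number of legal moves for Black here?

0

Black to move; king on h1.
In check: no.
Legal moves: none.
Count: 0.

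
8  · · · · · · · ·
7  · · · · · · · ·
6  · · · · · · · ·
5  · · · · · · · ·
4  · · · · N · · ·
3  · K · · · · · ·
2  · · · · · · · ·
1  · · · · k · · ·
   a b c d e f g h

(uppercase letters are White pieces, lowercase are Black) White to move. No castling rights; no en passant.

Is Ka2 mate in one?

no

After Ka2: black king on e1; in check: no.
Black is not in check, so this cannot be checkmate.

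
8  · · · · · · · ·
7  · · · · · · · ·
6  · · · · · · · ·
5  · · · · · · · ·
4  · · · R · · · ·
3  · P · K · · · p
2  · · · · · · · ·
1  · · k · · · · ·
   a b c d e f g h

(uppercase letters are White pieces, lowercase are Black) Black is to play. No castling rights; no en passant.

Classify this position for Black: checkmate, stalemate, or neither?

neither

Black to move; black king on c1.
In check: no.
Legal moves for Black: Kb2, Kd1, Kb1, h2.
Black has 4 legal moves and is not in check → neither.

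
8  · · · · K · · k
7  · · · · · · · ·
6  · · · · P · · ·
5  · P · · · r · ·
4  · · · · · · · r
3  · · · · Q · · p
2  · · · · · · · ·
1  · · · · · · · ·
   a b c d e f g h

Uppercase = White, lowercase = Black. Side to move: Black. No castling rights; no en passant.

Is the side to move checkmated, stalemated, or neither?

Black to move; black king on h8.
In check: no.
Legal moves for Black include: Kg8, Kh7, Kg7, Rf8+, Rf7, Rf6, Rfh5, Rg5, Re5, Rd5, Rc5, Rxb5, Rff4, Rf3, Rf2, Rf1, Rh7, Rh6, ... (list truncated; more exist).
Black has legal moves and is not in check → neither.

neither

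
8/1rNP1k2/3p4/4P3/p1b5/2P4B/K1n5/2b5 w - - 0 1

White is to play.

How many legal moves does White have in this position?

White to move; king on a2.
In check: yes, from the black bishop on c4.
Legal moves: none.
Count: 0.

0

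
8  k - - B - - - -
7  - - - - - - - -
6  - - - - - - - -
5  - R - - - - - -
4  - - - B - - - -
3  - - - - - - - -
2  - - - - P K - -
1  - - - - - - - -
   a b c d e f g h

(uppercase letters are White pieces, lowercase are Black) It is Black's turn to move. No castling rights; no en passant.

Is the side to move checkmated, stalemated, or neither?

Black to move; black king on a8.
In check: no.
King squares — a7: attacked by Bd4; b7: attacked by Rb5; b8: attacked by Rb5.
Legal moves for Black: none.
Not in check and no legal moves → stalemate.

stalemate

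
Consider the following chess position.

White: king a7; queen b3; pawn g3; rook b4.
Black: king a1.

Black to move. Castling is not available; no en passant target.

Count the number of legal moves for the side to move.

0

Black to move; king on a1.
In check: no.
Legal moves: none.
Count: 0.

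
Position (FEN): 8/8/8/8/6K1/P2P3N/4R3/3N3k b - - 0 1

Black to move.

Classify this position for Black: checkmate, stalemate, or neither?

Black to move; black king on h1.
In check: no.
King squares — g1: attacked by Nh3; g2: attacked by Re2; h2: attacked by Re2.
Legal moves for Black: none.
Not in check and no legal moves → stalemate.

stalemate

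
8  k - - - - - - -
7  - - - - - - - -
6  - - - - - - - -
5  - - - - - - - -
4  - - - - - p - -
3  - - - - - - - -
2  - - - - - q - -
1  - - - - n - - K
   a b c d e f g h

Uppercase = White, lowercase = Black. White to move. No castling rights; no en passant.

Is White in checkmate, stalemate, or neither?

White to move; white king on h1.
In check: no.
King squares — g1: attacked by Qf2; g2: attacked by Ne1; h2: attacked by Qf2.
Legal moves for White: none.
Not in check and no legal moves → stalemate.

stalemate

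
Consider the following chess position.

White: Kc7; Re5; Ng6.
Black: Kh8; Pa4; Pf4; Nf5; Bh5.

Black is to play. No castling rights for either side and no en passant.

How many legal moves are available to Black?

4

Black to move; king on h8.
In check: yes, from the white knight on g6.
Legal moves: Kg8, Kh7, Kg7, Bxg6.
Count: 4.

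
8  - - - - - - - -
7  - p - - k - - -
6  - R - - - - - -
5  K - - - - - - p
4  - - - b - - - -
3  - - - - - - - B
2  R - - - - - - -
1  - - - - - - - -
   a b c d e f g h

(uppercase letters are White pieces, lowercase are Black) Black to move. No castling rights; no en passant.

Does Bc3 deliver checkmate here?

After Bc3: white king on a5; in check: yes, from the black bishop on c3.
White has 3 legal replies: Kb5, Ka4, Rb4.
In check but a legal move exists → not checkmate.

no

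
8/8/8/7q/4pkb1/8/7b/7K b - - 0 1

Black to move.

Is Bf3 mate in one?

After Bf3: white king on h1; in check: yes, from the black bishop on f3.
King squares — g1: attacked by Bh2; g2: attacked by Bf3; h2: attacked by Qh5.
White has no legal moves → checkmate.

yes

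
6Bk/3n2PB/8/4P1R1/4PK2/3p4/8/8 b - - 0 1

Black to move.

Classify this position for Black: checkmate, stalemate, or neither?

checkmate

Black to move; black king on h8.
In check: yes, from the white pawn on g7.
King squares — g7: attacked by Rg5; h7: attacked by Bg8; g8: attacked by Bh7.
Legal moves for Black: none.
In check with no legal moves → checkmate.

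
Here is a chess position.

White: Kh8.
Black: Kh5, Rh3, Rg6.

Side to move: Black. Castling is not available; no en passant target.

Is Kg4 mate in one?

yes

After Kg4: white king on h8; in check: yes, from the black rook on h3.
King squares — g7: attacked by Rg6; h7: attacked by Rh3; g8: attacked by Rg6.
White has no legal moves → checkmate.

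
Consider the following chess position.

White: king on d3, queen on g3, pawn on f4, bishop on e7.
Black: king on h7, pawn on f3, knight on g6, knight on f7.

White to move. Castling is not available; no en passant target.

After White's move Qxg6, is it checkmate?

After Qxg6: black king on h7; in check: yes, from the white queen on g6.
Black has 2 legal replies: Kh8, Kxg6.
In check but a legal move exists → not checkmate.

no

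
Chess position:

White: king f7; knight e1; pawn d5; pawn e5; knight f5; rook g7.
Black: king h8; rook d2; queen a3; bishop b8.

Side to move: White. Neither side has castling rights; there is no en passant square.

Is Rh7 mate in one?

After Rh7: black king on h8; in check: yes, from the white rook on h7.
Black has 1 legal reply: Kxh7.
In check but a legal move exists → not checkmate.

no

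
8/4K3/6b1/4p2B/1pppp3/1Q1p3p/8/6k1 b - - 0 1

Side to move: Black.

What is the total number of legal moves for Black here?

15

Black to move; king on g1.
In check: no.
Legal moves: Be8, Bh7, Bf7, Bxh5, Bf5, Kh2, Kg2, Kf2, Kh1, Kf1, cxb3, e3, c3, h2, d2.
Count: 15.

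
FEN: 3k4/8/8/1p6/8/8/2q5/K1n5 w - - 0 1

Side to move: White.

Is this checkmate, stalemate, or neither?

White to move; white king on a1.
In check: no.
King squares — b1: attacked by Qc2; a2: attacked by Nc1; b2: attacked by Qc2.
Legal moves for White: none.
Not in check and no legal moves → stalemate.

stalemate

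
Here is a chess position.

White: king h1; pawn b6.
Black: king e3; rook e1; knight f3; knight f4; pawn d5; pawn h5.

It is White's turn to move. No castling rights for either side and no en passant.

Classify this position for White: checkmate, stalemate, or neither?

White to move; white king on h1.
In check: yes, from the black rook on e1.
King squares — g1: attacked by Re1; g2: attacked by Nf4; h2: attacked by Nf3.
Legal moves for White: none.
In check with no legal moves → checkmate.

checkmate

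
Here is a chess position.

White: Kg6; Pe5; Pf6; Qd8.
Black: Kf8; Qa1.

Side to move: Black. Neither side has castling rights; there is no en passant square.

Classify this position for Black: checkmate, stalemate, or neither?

Black to move; black king on f8.
In check: yes, from the white queen on d8.
King squares — e7: attacked by Pf6; f7: attacked by Kg6; g7: attacked by Pf6; e8: attacked by Qd8; g8: attacked by Qd8.
Legal moves for Black: none.
In check with no legal moves → checkmate.

checkmate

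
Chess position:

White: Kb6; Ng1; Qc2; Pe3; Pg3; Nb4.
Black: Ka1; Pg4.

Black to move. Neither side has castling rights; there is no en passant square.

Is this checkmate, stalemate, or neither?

Black to move; black king on a1.
In check: no.
King squares — b1: attacked by Qc2; a2: attacked by Qc2; b2: attacked by Qc2.
Legal moves for Black: none.
Not in check and no legal moves → stalemate.

stalemate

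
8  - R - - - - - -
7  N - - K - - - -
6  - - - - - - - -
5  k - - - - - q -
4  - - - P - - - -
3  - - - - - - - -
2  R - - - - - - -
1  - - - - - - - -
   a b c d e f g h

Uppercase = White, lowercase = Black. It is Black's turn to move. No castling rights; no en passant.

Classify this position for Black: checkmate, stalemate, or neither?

checkmate

Black to move; black king on a5.
In check: yes, from the white rook on a2.
King squares — a4: attacked by Ra2; b4: attacked by Rb8; b5: attacked by Na7; a6: attacked by Ra2; b6: attacked by Rb8.
Legal moves for Black: none.
In check with no legal moves → checkmate.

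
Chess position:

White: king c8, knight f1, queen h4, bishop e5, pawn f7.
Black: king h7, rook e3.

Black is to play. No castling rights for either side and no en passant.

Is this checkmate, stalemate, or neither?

Black to move; black king on h7.
In check: yes, from the white queen on h4.
King squares — g6: available; h6: attacked by Qh4; g7: attacked by Be5; g8: attacked by Pf7; h8: attacked by Qh4.
Legal moves for Black: Kg6.
Black is in check but has 1 legal move → neither.

neither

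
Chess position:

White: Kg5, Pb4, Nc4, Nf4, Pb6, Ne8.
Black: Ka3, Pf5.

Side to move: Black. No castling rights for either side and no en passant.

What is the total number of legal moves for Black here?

Black to move; king on a3.
In check: yes, from the white knight on c4.
Legal moves: Kxb4, Ka4, Kb3, Ka2.
Count: 4.

4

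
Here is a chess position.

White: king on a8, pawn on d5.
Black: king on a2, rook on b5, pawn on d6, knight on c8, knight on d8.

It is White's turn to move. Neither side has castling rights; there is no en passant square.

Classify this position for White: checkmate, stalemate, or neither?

stalemate

White to move; white king on a8.
In check: no.
King squares — a7: attacked by Nc8; b7: attacked by Rb5; b8: attacked by Rb5.
Legal moves for White: none.
Not in check and no legal moves → stalemate.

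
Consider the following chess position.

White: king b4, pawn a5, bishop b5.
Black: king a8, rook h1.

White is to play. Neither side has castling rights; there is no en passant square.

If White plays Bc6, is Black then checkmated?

After Bc6: black king on a8; in check: yes, from the white bishop on c6.
Black has 2 legal replies: Kb8, Ka7.
In check but a legal move exists → not checkmate.

no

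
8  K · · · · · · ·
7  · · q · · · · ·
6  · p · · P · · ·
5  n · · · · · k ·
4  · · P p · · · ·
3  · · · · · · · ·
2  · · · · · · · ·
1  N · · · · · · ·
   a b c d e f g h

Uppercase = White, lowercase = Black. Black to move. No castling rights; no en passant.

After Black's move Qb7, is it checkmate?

After Qb7: white king on a8; in check: yes, from the black queen on b7.
King squares — a7: attacked by Qb7; b7: attacked by Na5; b8: attacked by Qb7.
White has no legal moves → checkmate.

yes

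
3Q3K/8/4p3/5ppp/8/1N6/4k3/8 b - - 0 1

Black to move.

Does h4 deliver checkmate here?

no

After h4: white king on h8; in check: no.
White is not in check, so this cannot be checkmate.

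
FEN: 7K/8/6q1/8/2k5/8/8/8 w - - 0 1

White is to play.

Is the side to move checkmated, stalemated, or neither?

stalemate

White to move; white king on h8.
In check: no.
King squares — g7: attacked by Qg6; h7: attacked by Qg6; g8: attacked by Qg6.
Legal moves for White: none.
Not in check and no legal moves → stalemate.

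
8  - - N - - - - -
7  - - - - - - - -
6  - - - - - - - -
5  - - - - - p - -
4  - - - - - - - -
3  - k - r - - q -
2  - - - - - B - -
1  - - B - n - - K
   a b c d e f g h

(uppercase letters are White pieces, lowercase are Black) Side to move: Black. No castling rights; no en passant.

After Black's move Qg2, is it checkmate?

After Qg2: white king on h1; in check: yes, from the black queen on g2.
King squares — g1: attacked by Qg2; g2: attacked by Ne1; h2: attacked by Qg2.
White has no legal moves → checkmate.

yes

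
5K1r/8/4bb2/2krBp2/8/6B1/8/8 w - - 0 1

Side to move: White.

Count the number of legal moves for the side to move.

White to move; king on f8.
In check: yes, from the black rook on h8.
Legal moves: none.
Count: 0.

0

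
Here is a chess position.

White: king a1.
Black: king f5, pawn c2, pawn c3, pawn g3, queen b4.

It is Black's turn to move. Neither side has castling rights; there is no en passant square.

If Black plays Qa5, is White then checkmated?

yes

After Qa5: white king on a1; in check: yes, from the black queen on a5.
King squares — b1: attacked by Pc2; a2: attacked by Qa5; b2: attacked by Pc3.
White has no legal moves → checkmate.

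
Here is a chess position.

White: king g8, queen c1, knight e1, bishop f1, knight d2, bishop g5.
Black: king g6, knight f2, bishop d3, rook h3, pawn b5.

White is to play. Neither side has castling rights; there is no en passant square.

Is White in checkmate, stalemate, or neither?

White to move; white king on g8.
In check: no.
Legal moves for White include: Kf8, Bd8, Be7, Bh6, Bf6, Bh4, Bf4, Be3, Ne4, Nc4, Ndf3, Nb3, Nb1, Bxh3, Bxd3+, Bg2, Be2, Nef3, ... (list truncated; more exist).
White has legal moves and is not in check → neither.

neither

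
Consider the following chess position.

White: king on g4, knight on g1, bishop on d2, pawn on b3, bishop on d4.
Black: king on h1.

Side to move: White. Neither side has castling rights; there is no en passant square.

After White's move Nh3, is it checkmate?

After Nh3: black king on h1; in check: no.
Black is not in check, so this cannot be checkmate.

no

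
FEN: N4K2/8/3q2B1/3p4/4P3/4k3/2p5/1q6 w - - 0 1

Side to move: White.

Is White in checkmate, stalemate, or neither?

neither

White to move; white king on f8.
In check: yes, from the black queen on d6.
King squares — e7: attacked by Qd6; f7: available; g7: available; e8: available; g8: available.
Legal moves for White: Kg8, Ke8, Kg7, Kf7.
White is in check but has 4 legal moves → neither.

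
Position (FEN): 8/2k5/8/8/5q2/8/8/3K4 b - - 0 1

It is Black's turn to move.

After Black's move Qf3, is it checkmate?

After Qf3: white king on d1; in check: yes, from the black queen on f3.
White has 4 legal replies: Kd2, Kc2, Ke1, Kc1.
In check but a legal move exists → not checkmate.

no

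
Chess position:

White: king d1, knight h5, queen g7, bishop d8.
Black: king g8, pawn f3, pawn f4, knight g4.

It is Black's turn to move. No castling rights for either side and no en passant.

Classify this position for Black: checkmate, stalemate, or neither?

checkmate

Black to move; black king on g8.
In check: yes, from the white queen on g7.
King squares — f7: attacked by Qg7; g7: attacked by Nh5; h7: attacked by Qg7; f8: attacked by Qg7; h8: attacked by Qg7.
Legal moves for Black: none.
In check with no legal moves → checkmate.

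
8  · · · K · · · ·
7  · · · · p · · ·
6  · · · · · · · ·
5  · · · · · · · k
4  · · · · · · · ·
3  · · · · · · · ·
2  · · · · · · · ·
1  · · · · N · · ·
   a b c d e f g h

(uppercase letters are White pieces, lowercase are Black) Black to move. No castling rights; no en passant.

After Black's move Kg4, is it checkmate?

no

After Kg4: white king on d8; in check: no.
White is not in check, so this cannot be checkmate.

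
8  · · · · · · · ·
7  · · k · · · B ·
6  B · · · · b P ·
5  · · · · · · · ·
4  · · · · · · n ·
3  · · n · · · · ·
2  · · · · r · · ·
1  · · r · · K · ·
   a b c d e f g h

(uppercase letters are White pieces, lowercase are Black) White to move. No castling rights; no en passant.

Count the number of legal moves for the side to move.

0

White to move; king on f1.
In check: yes, from the black rook on c1.
Legal moves: none.
Count: 0.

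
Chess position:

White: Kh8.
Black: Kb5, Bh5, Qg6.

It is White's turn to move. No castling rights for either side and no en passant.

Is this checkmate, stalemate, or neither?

stalemate

White to move; white king on h8.
In check: no.
King squares — g7: attacked by Qg6; h7: attacked by Qg6; g8: attacked by Qg6.
Legal moves for White: none.
Not in check and no legal moves → stalemate.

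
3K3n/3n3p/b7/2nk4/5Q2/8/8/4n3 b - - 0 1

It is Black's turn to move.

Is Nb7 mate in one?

no

After Nb7: white king on d8; in check: yes, from the black knight on b7.
White has 5 legal replies: Ke8, Kc8, Ke7, Kxd7, Kc7.
In check but a legal move exists → not checkmate.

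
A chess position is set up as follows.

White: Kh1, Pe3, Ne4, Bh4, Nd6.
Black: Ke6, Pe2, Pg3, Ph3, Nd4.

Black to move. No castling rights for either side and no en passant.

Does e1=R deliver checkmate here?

After e1=R: white king on h1; in check: yes, from the black rook on e1.
King squares — g1: attacked by Re1; g2: attacked by Ph3; h2: attacked by Pg3.
White has no legal moves → checkmate.

yes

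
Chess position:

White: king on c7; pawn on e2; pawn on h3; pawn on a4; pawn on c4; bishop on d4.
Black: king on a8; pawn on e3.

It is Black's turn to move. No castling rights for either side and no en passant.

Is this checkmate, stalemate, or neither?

Black to move; black king on a8.
In check: no.
King squares — a7: attacked by Bd4; b7: attacked by Kc7; b8: attacked by Kc7.
Legal moves for Black: none.
Not in check and no legal moves → stalemate.

stalemate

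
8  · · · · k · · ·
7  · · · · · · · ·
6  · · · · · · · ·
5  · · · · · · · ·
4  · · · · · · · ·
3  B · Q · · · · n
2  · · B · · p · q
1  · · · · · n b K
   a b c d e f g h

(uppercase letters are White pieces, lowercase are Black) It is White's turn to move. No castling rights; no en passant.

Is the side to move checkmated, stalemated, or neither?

White to move; white king on h1.
In check: yes, from the black queen on h2.
King squares — g1: attacked by Pf2; g2: attacked by Qh2; h2: attacked by Nf1.
Legal moves for White: none.
In check with no legal moves → checkmate.

checkmate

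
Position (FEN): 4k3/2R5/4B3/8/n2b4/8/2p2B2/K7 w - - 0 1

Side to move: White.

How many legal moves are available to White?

3

White to move; king on a1.
In check: yes, from the black bishop on d4.
Legal moves: Ka2, Rc3, Bxd4.
Count: 3.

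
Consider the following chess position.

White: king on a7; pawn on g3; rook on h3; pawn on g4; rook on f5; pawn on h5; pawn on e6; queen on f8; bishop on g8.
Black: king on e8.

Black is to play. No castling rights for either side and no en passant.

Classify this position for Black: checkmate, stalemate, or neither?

Black to move; black king on e8.
In check: yes, from the white queen on f8.
King squares — d7: attacked by Pe6; e7: attacked by Qf8; f7: attacked by Rf5; d8: attacked by Qf8; f8: attacked by Rf5.
Legal moves for Black: none.
In check with no legal moves → checkmate.

checkmate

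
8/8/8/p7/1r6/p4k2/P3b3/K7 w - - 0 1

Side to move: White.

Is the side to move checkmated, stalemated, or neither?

stalemate

White to move; white king on a1.
In check: no.
King squares — b1: attacked by Rb4; a2: own pawn; b2: attacked by Pa3.
Legal moves for White: none.
Not in check and no legal moves → stalemate.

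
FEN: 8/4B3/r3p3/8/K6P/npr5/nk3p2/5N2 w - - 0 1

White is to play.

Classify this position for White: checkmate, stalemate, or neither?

checkmate

White to move; white king on a4.
In check: yes, from the black rook on a6.
King squares — a3: attacked by Kb2; b3: attacked by Kb2; b4: attacked by Na2; a5: attacked by Ra6; b5: attacked by Na3.
Legal moves for White: none.
In check with no legal moves → checkmate.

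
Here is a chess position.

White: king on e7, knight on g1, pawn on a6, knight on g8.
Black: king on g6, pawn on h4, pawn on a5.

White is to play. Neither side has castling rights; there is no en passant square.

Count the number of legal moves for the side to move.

White to move; king on e7.
In check: no.
Legal moves: Nh6, Nf6, Kf8, Ke8, Kd8, Kd7, Ke6, Kd6, Nh3, Nf3, Ne2, a7.
Count: 12.

12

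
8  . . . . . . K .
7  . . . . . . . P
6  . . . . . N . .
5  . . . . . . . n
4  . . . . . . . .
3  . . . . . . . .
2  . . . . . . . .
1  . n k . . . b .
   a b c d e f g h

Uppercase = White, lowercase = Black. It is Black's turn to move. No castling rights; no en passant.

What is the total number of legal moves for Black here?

Black to move; king on c1.
In check: no.
Legal moves: Ng7, Nxf6+, Nf4, Ng3, Ba7, Bb6, Bc5, Bd4, Be3, Bh2, Bf2, Kd2, Kc2, Kb2, Kd1, Nc3, Na3, Nd2.
Count: 18.

18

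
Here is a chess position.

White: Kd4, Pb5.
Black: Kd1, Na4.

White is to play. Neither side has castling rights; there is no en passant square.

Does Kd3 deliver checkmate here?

After Kd3: black king on d1; in check: no.
Black is not in check, so this cannot be checkmate.

no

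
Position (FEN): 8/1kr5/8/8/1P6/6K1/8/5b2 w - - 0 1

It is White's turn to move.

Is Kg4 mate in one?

no

After Kg4: black king on b7; in check: no.
Black is not in check, so this cannot be checkmate.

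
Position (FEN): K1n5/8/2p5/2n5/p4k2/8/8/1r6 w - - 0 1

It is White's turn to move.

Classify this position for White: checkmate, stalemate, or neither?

White to move; white king on a8.
In check: no.
King squares — a7: attacked by Nc8; b7: attacked by Rb1; b8: attacked by Rb1.
Legal moves for White: none.
Not in check and no legal moves → stalemate.

stalemate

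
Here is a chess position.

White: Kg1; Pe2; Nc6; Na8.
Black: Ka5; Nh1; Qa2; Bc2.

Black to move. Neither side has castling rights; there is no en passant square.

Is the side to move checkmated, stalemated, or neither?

neither

Black to move; black king on a5.
In check: yes, from the white knight on c6.
King squares — a4: available; b4: attacked by Nc6; b5: available; a6: available; b6: attacked by Na8.
Legal moves for Black: Ka6, Kb5, Ka4.
Black is in check but has 3 legal moves → neither.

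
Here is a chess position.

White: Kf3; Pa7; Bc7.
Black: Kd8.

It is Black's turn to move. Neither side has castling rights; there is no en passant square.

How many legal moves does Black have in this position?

5

Black to move; king on d8.
In check: yes, from the white bishop on c7.
Legal moves: Ke8, Kc8, Ke7, Kd7, Kxc7.
Count: 5.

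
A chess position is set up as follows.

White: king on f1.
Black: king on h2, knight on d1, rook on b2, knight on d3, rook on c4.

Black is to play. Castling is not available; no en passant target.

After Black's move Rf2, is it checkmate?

yes

After Rf2: white king on f1; in check: yes, from the black rook on f2.
King squares — e1: attacked by Nd3; g1: attacked by Kh2; e2: attacked by Rf2; f2: attacked by Nd1; g2: attacked by Rf2.
White has no legal moves → checkmate.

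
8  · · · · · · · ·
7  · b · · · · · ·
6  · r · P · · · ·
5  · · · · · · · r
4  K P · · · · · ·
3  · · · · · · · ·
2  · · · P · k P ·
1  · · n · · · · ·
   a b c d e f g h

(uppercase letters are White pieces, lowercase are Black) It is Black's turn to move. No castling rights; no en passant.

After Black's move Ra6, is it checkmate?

yes

After Ra6: white king on a4; in check: yes, from the black rook on a6.
King squares — a3: attacked by Ra6; b3: attacked by Nc1; b4: own pawn; a5: attacked by Rh5; b5: attacked by Rh5.
White has no legal moves → checkmate.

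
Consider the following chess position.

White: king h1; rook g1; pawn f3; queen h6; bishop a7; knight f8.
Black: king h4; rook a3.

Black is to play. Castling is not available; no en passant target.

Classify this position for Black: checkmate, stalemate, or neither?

Black to move; black king on h4.
In check: yes, from the white queen on h6.
King squares — g3: attacked by Rg1; h3: attacked by Qh6; g4: attacked by Rg1; g5: attacked by Rg1; h5: attacked by Qh6.
Legal moves for Black: none.
In check with no legal moves → checkmate.

checkmate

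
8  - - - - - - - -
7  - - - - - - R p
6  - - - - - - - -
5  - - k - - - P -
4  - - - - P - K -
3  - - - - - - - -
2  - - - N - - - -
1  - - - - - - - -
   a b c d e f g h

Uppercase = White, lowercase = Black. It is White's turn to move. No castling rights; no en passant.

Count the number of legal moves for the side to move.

White to move; king on g4.
In check: no.
Legal moves: Rg8, Rxh7, Rf7, Re7, Rd7, Rc7+, Rb7, Ra7, Rg6, Kh5, Kf5, Kh4, Kf4, Kh3, Kg3, Kf3, Nc4, Nf3, Nb3+, Nf1, Nb1, g6, e5.
Count: 23.

23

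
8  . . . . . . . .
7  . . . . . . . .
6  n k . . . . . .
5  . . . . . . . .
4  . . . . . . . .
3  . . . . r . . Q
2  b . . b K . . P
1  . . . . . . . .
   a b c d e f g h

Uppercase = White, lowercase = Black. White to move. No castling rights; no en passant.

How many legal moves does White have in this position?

5

White to move; king on e2.
In check: yes, from the black rook on e3.
Legal moves: Kf2, Kxd2, Kf1, Kd1, Qxe3+.
Count: 5.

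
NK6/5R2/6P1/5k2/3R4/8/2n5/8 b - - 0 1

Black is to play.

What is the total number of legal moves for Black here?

4

Black to move; king on f5.
In check: yes, from the white rook on f7.
Legal moves: Kxg6, Ke6, Kg5, Ke5.
Count: 4.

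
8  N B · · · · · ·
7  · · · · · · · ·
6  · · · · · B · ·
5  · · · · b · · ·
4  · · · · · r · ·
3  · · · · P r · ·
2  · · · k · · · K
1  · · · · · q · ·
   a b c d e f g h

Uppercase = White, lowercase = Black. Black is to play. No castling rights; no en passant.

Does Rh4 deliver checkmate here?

yes

After Rh4: white king on h2; in check: yes, from the black rook on h4 and the black bishop on e5.
King squares — g1: attacked by Qf1; h1: attacked by Qf1; g2: attacked by Qf1; g3: attacked by Rf3; h3: attacked by Qf1.
White has no legal moves → checkmate.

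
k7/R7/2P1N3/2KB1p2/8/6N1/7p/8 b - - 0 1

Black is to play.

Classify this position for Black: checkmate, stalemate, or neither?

Black to move; black king on a8.
In check: yes, from the white rook on a7.
Legal moves for Black: Kb8, Kxa7.
Black is in check but has 2 legal moves → neither.

neither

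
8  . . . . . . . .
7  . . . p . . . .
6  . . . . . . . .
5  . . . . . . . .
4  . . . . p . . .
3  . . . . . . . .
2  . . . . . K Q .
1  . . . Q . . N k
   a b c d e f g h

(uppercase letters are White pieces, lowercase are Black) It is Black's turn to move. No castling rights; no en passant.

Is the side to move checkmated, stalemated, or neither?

Black to move; black king on h1.
In check: yes, from the white queen on g2.
King squares — g1: attacked by Qd1; g2: attacked by Kf2; h2: attacked by Qg2.
Legal moves for Black: none.
In check with no legal moves → checkmate.

checkmate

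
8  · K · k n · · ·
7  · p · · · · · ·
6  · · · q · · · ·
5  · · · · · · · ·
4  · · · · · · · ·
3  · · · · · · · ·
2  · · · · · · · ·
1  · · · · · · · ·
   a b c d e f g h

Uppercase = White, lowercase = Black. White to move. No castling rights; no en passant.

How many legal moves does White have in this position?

White to move; king on b8.
In check: yes, from the black queen on d6.
Legal moves: Ka8, Kxb7, Ka7.
Count: 3.

3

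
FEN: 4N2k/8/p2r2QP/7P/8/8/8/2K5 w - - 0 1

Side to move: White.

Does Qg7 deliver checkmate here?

After Qg7: black king on h8; in check: yes, from the white queen on g7.
King squares — g7: attacked by Ph6; h7: attacked by Qg7; g8: attacked by Qg7.
Black has no legal moves → checkmate.

yes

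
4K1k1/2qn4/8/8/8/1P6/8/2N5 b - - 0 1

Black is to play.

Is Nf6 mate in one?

yes

After Nf6: white king on e8; in check: yes, from the black knight on f6.
King squares — d7: attacked by Nf6; e7: attacked by Qc7; f7: attacked by Qc7; d8: attacked by Qc7; f8: attacked by Kg8.
White has no legal moves → checkmate.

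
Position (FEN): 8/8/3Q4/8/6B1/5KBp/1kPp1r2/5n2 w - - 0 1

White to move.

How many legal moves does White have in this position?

White to move; king on f3.
In check: yes, from the black rook on f2.
Legal moves: Ke4, Kxf2, Bxf2.
Count: 3.

3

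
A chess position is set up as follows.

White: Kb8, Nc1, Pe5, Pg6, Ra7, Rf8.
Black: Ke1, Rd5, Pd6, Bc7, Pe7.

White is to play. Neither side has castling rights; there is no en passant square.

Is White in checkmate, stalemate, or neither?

neither

White to move; white king on b8.
In check: yes, from the black bishop on c7.
King squares — a7: own rook; b7: available; c7: available; a8: available; c8: available.
Legal moves for White: Kc8, Ka8, Kxc7, Kb7, Rxc7.
White is in check but has 5 legal moves → neither.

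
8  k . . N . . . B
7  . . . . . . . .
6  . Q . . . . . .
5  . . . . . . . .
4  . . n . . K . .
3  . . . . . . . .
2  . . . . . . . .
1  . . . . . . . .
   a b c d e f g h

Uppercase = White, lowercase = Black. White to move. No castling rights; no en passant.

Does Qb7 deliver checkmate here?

After Qb7: black king on a8; in check: yes, from the white queen on b7.
King squares — a7: attacked by Qb7; b7: attacked by Nd8; b8: attacked by Qb7.
Black has no legal moves → checkmate.

yes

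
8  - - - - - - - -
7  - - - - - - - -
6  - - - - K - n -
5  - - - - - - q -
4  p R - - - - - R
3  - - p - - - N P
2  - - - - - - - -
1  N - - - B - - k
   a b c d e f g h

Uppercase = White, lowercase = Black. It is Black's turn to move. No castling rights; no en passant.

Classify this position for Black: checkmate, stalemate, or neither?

Black to move; black king on h1.
In check: yes, from the white knight on g3.
King squares — g1: available; g2: available; h2: available.
Legal moves for Black: Kh2, Kg2, Kg1, Qxg3.
Black is in check but has 4 legal moves → neither.

neither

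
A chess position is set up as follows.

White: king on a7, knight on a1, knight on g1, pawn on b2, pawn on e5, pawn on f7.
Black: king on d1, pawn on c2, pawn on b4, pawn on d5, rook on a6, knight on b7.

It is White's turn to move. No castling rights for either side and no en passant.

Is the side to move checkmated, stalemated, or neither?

White to move; white king on a7.
In check: yes, from the black rook on a6.
Legal moves for White: Kb8, Kxb7, Kxa6.
White is in check but has 3 legal moves → neither.

neither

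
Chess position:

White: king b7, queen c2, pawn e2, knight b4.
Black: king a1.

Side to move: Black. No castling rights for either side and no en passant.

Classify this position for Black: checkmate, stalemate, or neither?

stalemate

Black to move; black king on a1.
In check: no.
King squares — b1: attacked by Qc2; a2: attacked by Qc2; b2: attacked by Qc2.
Legal moves for Black: none.
Not in check and no legal moves → stalemate.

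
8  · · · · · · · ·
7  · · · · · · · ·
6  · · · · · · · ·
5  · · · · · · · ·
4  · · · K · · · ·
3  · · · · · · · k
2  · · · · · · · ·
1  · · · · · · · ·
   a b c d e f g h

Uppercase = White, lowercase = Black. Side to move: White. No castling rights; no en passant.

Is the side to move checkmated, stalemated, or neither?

neither

White to move; white king on d4.
In check: no.
Legal moves for White: Ke5, Kd5, Kc5, Ke4, Kc4, Ke3, Kd3, Kc3.
White has 8 legal moves and is not in check → neither.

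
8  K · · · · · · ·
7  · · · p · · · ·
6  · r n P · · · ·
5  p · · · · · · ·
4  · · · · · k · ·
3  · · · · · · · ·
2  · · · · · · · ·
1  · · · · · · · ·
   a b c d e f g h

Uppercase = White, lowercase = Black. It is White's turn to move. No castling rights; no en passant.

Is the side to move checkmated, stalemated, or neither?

stalemate

White to move; white king on a8.
In check: no.
King squares — a7: attacked by Nc6; b7: attacked by Rb6; b8: attacked by Rb6.
Legal moves for White: none.
Not in check and no legal moves → stalemate.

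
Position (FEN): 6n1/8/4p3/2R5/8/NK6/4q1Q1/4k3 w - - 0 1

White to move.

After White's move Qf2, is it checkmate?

no

After Qf2: black king on e1; in check: yes, from the white queen on f2.
Black has 4 legal replies: Kxf2, Kd2, Kd1, Qxf2.
In check but a legal move exists → not checkmate.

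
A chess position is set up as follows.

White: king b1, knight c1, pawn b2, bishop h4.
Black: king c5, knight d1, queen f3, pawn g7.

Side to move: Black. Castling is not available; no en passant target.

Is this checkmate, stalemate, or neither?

neither

Black to move; black king on c5.
In check: no.
Legal moves for Black include: Kd6, Kc6, Kb6, Kd5, Kb5, Kd4, Kc4, Kb4, Qf8, Qa8, Qf7, Qb7, Qf6, Qc6, Qh5, Qf5+, Qd5, Qg4, ... (list truncated; more exist).
Black has legal moves and is not in check → neither.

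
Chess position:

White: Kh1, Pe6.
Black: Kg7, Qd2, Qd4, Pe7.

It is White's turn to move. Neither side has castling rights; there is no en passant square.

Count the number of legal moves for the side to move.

White to move; king on h1.
In check: no.
Legal moves: none.
Count: 0.

0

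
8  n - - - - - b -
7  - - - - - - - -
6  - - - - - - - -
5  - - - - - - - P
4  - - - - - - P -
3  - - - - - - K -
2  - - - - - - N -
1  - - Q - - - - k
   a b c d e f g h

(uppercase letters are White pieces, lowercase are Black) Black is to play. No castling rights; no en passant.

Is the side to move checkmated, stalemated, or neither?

Black to move; black king on h1.
In check: yes, from the white queen on c1.
King squares — g1: attacked by Qc1; g2: attacked by Kg3; h2: attacked by Kg3.
Legal moves for Black: none.
In check with no legal moves → checkmate.

checkmate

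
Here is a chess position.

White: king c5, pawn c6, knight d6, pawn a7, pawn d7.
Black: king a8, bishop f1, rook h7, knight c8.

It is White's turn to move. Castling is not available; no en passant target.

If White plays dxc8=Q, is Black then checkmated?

no

After dxc8=Q: black king on a8; in check: yes, from the white queen on c8.
Black has 1 legal reply: Kxa7.
In check but a legal move exists → not checkmate.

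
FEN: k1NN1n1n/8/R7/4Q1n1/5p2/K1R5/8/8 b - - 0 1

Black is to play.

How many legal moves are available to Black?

0

Black to move; king on a8.
In check: yes, from the white rook on a6.
Legal moves: none.
Count: 0.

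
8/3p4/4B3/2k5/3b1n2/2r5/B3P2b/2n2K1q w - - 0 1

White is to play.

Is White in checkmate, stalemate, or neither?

White to move; white king on f1.
In check: yes, from the black queen on h1.
King squares — e1: attacked by Qh1; g1: attacked by Qh1; e2: own pawn; f2: attacked by Bd4; g2: attacked by Qh1.
Legal moves for White: none.
In check with no legal moves → checkmate.

checkmate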